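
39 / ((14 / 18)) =351 / 7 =50.14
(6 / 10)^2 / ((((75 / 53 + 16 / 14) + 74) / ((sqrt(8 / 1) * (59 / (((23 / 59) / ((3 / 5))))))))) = 69738354 * sqrt(2) / 81658625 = 1.21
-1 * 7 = -7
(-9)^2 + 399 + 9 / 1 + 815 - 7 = 1297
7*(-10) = -70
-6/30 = -1/5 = -0.20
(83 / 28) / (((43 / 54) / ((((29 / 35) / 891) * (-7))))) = -0.02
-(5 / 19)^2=-25 / 361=-0.07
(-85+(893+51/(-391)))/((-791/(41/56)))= -761821/1018808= -0.75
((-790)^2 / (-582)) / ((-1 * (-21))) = -312050 / 6111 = -51.06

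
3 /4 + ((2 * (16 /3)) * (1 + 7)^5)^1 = 4194313 /12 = 349526.08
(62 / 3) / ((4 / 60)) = 310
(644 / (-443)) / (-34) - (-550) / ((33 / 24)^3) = 192832562 / 911251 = 211.61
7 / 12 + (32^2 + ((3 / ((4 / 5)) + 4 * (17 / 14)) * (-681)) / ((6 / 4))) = -2883.06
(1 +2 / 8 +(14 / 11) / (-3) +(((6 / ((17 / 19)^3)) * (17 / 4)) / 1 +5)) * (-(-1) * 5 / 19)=7901615 / 724812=10.90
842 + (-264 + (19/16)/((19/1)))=578.06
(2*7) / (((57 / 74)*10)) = 518 / 285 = 1.82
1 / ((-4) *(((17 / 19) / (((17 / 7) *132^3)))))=-1560692.57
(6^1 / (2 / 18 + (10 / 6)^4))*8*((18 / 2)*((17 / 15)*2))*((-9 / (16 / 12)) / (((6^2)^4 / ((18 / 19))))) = -459 / 963680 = -0.00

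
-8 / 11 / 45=-0.02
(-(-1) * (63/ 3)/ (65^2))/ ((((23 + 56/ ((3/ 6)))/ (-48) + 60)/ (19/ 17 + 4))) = 9744/ 21906625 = 0.00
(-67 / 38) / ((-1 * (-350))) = -67 / 13300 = -0.01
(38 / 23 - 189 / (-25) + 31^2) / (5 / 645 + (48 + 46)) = 10.32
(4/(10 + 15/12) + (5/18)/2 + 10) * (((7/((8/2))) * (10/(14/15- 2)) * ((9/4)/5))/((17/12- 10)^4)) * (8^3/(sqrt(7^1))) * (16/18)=-104454144 * sqrt(7)/112550881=-2.46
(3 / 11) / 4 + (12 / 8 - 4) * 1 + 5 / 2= 3 / 44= 0.07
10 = 10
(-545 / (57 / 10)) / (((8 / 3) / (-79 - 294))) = 1016425 / 76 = 13374.01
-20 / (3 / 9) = -60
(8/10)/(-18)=-2/45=-0.04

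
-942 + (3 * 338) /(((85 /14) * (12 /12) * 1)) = -65874 /85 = -774.99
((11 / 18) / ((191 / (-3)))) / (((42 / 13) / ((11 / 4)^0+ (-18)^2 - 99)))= -16159 / 24066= -0.67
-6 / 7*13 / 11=-78 / 77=-1.01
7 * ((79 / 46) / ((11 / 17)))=9401 / 506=18.58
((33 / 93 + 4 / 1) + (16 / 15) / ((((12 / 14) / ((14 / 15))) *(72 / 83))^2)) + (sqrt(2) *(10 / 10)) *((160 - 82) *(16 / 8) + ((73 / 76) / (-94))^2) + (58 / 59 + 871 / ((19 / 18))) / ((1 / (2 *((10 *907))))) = 7961736145 *sqrt(2) / 51036736 + 5125310824009375739 / 342001966500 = 14986423.41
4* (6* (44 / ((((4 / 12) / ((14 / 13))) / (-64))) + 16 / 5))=-14187648 / 65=-218271.51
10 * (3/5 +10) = 106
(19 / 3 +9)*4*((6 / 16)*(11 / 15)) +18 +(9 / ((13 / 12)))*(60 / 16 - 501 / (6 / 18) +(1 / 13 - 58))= -32705678 / 2535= -12901.65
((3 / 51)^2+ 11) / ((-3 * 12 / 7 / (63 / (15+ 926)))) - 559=-152058446 / 271949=-559.14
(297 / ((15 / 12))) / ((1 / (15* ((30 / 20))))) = 5346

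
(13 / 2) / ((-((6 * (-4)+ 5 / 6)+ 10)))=39 / 79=0.49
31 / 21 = 1.48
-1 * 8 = -8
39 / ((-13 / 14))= -42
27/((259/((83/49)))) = 2241/12691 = 0.18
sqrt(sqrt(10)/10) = 10^(3/4)/10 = 0.56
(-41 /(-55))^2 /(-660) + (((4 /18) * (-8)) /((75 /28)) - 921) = -16560929389 /17968500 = -921.66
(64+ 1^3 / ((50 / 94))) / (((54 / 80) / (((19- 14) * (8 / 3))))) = 3904 / 3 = 1301.33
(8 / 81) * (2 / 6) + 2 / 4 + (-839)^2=342105865 / 486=703921.53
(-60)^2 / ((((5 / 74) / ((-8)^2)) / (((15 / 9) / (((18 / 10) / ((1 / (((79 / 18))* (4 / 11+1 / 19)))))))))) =3959296000 / 2291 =1728195.55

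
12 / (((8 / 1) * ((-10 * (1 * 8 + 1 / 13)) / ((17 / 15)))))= -221 / 10500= -0.02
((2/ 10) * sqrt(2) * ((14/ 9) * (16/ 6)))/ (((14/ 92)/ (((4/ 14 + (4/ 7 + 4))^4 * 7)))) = 30038.66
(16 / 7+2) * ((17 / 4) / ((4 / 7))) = 255 / 8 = 31.88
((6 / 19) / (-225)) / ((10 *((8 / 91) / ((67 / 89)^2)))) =-408499 / 451497000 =-0.00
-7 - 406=-413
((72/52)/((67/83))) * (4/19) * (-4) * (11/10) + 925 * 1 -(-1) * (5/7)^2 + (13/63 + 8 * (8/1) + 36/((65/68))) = 37431607337/36490545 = 1025.79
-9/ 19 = -0.47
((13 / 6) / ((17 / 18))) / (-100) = -39 / 1700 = -0.02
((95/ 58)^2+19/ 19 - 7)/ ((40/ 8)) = -11159/ 16820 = -0.66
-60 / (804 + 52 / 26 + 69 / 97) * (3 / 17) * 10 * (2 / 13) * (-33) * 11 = 126759600 / 17293471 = 7.33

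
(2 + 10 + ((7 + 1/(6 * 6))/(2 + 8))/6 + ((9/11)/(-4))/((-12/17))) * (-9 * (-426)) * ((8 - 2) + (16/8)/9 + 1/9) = 99417253/330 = 301264.40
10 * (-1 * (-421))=4210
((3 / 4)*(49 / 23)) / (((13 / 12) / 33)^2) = 5762988 / 3887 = 1482.63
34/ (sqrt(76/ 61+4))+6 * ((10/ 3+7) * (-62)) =-3829.16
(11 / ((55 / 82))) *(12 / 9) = 328 / 15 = 21.87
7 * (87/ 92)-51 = -4083/ 92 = -44.38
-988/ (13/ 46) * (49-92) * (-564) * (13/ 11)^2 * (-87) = 1246593737376/ 121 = 10302427581.62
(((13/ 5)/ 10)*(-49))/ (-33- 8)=637/ 2050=0.31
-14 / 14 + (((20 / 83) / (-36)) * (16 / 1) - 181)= -136034 / 747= -182.11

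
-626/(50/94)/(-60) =14711/750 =19.61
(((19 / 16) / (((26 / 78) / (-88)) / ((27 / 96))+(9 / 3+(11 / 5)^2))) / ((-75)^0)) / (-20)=-28215 / 3719168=-0.01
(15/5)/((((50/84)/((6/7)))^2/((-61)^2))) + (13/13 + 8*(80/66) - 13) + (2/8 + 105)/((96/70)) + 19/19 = 10218136967/440000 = 23223.04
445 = 445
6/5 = 1.20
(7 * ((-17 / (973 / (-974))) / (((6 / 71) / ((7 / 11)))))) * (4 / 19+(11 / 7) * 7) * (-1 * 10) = -2921410730 / 29051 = -100561.45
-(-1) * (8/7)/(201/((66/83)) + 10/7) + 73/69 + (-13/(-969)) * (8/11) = 3430101833/3199053693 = 1.07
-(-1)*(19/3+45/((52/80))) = 2947/39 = 75.56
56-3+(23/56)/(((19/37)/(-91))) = -3007/152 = -19.78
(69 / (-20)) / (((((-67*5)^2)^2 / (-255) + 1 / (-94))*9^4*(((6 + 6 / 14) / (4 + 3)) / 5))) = 900473 / 15534851826863610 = 0.00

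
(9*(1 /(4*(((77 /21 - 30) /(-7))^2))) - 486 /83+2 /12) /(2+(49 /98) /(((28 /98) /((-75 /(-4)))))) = -137492900 /865583013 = -0.16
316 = 316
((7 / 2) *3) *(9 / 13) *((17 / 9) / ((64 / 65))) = 1785 / 128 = 13.95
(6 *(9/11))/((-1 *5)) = -54/55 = -0.98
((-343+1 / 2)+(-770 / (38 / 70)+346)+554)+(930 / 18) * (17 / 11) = -979465 / 1254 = -781.07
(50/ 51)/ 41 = 50/ 2091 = 0.02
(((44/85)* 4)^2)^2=959512576/52200625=18.38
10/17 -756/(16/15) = -48155/68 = -708.16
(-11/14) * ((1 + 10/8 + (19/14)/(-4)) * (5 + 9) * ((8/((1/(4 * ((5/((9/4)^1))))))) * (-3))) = 94160/21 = 4483.81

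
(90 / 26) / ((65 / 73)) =657 / 169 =3.89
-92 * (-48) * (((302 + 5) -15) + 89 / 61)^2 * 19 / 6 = 4481114081184 / 3721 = 1204276829.13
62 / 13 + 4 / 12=199 / 39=5.10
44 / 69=0.64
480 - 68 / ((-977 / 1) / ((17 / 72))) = 8441569 / 17586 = 480.02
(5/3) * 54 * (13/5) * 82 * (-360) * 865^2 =-5168498868000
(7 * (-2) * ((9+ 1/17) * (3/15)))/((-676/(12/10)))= 3234/71825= 0.05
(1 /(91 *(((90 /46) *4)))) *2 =23 /8190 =0.00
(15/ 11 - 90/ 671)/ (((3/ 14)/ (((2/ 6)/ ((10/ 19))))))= 665/ 183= 3.63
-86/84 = -43/42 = -1.02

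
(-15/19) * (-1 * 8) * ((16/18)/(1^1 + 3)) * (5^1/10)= 40/57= 0.70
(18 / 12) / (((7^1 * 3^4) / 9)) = 1 / 42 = 0.02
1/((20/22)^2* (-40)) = -121/4000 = -0.03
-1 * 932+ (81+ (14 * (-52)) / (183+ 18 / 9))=-158163 / 185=-854.94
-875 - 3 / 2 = -1753 / 2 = -876.50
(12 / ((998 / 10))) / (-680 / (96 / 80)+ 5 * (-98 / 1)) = -18 / 158183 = -0.00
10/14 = 5/7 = 0.71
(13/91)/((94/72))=0.11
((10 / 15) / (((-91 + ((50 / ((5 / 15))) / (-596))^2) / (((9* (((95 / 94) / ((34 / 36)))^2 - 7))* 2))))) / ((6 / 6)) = 3983159912736 / 5155432173139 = 0.77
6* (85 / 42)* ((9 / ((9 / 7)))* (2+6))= 680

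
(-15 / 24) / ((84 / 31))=-155 / 672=-0.23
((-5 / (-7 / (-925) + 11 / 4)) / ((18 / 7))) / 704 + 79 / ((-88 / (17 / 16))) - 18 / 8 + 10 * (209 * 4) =1080470236663 / 129292416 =8356.80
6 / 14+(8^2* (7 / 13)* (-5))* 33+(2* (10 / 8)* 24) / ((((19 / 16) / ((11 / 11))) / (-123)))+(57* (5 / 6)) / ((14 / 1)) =-82280131 / 6916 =-11897.07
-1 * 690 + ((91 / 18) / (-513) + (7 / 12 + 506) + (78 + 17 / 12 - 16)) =-1108171 / 9234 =-120.01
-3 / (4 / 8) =-6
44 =44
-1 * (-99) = 99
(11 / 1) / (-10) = -11 / 10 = -1.10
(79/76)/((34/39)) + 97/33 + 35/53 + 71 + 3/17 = 343333613/4519416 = 75.97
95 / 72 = 1.32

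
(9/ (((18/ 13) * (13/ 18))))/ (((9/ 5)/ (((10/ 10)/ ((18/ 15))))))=25/ 6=4.17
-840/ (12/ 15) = -1050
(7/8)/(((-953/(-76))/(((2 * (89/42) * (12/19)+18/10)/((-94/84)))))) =-0.28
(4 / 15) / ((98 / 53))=106 / 735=0.14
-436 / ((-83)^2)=-436 / 6889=-0.06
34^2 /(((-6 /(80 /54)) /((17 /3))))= -393040 /243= -1617.45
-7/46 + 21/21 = 39/46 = 0.85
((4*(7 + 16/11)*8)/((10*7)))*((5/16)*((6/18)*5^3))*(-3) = -11625/77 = -150.97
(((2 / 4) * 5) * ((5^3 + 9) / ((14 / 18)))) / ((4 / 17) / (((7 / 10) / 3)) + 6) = 61.46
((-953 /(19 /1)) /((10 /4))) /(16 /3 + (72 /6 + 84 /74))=-105783 /97375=-1.09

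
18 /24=3 /4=0.75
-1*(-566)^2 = -320356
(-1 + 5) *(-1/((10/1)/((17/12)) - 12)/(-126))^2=289/28005264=0.00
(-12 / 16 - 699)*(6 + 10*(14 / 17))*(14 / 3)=-790251 / 17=-46485.35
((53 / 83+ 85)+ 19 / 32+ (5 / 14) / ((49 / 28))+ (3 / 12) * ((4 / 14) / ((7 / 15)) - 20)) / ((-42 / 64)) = -505637 / 4067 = -124.33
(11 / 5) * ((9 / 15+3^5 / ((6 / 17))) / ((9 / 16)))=202136 / 75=2695.15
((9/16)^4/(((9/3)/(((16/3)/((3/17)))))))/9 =0.11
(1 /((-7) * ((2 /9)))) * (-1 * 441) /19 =567 /38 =14.92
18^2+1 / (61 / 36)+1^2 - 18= 18763 / 61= 307.59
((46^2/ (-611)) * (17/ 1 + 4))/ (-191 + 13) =22218/ 54379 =0.41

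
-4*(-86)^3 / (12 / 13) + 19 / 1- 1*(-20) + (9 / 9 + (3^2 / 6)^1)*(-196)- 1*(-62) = 8267561 / 3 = 2755853.67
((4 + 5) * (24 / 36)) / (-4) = -3 / 2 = -1.50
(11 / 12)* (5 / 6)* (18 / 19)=55 / 76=0.72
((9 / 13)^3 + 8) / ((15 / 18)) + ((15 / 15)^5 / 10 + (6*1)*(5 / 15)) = 265797 / 21970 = 12.10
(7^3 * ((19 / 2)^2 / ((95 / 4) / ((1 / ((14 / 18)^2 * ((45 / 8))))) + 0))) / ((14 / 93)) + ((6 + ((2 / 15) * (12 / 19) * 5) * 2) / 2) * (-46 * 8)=1285.53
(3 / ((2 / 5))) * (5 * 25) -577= 721 / 2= 360.50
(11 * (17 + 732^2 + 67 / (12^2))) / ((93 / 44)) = 9336501691 / 3348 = 2788680.31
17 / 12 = 1.42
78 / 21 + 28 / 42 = 92 / 21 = 4.38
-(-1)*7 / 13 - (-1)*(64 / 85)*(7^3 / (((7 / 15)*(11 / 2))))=245917 / 2431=101.16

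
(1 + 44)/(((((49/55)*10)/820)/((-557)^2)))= 62965034550/49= 1285000705.10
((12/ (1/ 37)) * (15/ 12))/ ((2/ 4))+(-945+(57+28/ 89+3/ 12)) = 79233/ 356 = 222.56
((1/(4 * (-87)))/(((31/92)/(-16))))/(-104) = -0.00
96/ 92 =24/ 23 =1.04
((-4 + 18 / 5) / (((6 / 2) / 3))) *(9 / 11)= -18 / 55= -0.33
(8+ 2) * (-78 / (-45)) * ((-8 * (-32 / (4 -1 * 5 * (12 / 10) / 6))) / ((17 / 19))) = 252928 / 153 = 1653.12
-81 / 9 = -9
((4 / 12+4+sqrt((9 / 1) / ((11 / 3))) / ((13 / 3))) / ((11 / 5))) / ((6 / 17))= 6.05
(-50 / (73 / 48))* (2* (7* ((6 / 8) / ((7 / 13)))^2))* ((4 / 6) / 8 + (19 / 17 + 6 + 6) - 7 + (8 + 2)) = -125672625 / 8687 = -14466.75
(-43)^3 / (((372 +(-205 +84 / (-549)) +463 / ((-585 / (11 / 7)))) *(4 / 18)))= -178744059585 / 82733744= -2160.47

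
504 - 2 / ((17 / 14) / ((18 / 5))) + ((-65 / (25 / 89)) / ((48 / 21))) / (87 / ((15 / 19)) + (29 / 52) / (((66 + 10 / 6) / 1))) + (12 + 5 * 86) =64047216531 / 68196860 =939.15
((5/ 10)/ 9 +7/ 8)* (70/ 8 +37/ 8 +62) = 70.14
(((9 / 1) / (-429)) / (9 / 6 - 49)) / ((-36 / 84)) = -14 / 13585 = -0.00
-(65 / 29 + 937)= -27238 / 29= -939.24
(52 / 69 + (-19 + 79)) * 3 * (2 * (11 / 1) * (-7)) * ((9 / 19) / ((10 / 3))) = -8715168 / 2185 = -3988.64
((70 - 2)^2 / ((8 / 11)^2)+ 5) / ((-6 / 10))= -14578.75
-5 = -5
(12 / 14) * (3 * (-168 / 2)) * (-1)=216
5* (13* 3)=195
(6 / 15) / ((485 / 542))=1084 / 2425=0.45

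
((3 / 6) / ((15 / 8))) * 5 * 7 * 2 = 18.67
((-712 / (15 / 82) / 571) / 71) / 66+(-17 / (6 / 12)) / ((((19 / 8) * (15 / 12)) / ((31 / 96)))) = -3.70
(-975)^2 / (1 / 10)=9506250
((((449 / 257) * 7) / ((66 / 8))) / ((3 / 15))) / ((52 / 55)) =78575 / 10023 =7.84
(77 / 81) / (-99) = -7 / 729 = -0.01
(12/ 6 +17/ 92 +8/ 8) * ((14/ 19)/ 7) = 0.34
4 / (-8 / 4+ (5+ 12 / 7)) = 28 / 33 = 0.85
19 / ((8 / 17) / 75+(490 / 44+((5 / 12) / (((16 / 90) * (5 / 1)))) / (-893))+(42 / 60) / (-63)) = 22844368800 / 13383195659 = 1.71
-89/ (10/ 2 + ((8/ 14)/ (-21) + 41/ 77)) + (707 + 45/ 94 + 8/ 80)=691.41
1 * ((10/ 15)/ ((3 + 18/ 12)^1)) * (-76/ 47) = -0.24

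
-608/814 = -304/407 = -0.75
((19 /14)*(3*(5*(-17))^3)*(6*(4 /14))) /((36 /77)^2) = -1411873375 /72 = -19609352.43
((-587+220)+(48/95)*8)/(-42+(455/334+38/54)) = 310949658/34211875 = 9.09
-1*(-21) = 21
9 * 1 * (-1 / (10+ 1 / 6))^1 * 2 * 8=-864 / 61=-14.16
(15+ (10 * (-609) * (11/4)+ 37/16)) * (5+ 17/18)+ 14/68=-486914369/4896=-99451.46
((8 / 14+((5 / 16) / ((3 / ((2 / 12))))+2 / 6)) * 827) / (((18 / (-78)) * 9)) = -19986109 / 54432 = -367.18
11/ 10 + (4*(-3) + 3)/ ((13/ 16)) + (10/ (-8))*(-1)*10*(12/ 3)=5203/ 130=40.02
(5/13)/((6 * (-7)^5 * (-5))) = 1/1310946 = 0.00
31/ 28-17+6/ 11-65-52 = -40763/ 308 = -132.35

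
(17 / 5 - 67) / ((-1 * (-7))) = -318 / 35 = -9.09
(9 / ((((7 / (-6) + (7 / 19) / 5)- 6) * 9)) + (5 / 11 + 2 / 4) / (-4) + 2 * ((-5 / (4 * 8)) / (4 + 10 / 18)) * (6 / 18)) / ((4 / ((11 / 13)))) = -11742261 / 137914816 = -0.09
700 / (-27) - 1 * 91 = -3157 / 27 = -116.93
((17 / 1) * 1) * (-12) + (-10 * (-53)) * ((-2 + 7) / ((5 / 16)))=8276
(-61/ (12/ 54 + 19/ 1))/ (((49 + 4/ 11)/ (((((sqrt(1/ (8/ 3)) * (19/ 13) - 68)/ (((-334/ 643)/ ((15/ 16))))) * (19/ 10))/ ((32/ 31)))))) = -38881250001/ 2677386752 + 43455514707 * sqrt(6)/ 556896444416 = -14.33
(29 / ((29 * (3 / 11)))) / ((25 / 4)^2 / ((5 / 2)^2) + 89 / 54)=396 / 853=0.46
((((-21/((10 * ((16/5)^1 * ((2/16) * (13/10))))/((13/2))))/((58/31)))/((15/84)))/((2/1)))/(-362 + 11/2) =147/1334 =0.11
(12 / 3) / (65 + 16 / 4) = 4 / 69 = 0.06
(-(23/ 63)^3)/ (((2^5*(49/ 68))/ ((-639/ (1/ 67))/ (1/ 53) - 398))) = 469418421593/ 98018424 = 4789.08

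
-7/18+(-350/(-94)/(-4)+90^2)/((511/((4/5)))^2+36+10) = -2038333369/5523331806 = -0.37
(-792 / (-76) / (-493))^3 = -7762392 / 821867033863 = -0.00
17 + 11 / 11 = 18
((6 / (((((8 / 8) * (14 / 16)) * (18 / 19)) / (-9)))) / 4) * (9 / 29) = -1026 / 203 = -5.05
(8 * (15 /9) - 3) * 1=10.33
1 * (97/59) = 97/59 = 1.64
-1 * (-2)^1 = 2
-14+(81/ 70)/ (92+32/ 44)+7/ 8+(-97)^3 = -10860964739/ 11900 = -912686.11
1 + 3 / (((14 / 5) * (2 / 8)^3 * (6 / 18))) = 1447 / 7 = 206.71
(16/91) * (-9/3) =-48/91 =-0.53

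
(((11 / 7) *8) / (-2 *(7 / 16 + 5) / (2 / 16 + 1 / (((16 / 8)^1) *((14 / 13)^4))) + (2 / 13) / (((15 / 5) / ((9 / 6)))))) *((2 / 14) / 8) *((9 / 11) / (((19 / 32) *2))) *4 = -285779520 / 10077105829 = -0.03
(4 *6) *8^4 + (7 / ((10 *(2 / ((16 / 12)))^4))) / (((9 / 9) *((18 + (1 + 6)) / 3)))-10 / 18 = 331774181 / 3375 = 98303.46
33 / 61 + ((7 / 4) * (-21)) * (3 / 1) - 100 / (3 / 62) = -1593107 / 732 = -2176.38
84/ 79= 1.06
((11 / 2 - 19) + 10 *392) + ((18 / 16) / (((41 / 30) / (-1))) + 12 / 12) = 640695 / 164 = 3906.68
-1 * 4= -4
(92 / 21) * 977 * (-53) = -4763852 / 21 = -226850.10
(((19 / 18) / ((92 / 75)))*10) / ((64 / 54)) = 21375 / 2944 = 7.26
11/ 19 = 0.58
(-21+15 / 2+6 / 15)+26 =129 / 10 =12.90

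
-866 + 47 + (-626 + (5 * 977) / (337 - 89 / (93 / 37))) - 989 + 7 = -67618191 / 28048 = -2410.80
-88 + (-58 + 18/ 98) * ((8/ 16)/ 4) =-37329/ 392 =-95.23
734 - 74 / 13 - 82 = 8402 / 13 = 646.31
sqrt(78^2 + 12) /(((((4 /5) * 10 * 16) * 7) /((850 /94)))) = 425 * sqrt(381) /10528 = 0.79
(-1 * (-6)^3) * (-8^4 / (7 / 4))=-505563.43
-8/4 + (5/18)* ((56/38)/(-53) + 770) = 640093/3021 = 211.88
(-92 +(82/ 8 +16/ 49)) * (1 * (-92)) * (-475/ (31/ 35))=-871760375/ 217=-4017328.92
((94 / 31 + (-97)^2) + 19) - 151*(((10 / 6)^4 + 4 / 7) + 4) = 133156727 / 17577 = 7575.62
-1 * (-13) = 13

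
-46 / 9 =-5.11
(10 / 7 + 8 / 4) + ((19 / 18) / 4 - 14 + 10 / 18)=-4915 / 504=-9.75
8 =8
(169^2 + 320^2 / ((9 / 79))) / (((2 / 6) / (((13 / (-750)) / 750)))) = -108506437 / 1687500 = -64.30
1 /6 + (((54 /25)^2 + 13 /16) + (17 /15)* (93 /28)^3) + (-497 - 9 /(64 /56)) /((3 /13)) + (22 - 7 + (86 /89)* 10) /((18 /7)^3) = -1904218523761433 /890167320000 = -2139.17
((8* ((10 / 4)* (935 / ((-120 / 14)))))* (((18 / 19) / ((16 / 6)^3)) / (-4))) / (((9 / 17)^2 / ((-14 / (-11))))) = 1203685 / 9728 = 123.73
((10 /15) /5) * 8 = 16 /15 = 1.07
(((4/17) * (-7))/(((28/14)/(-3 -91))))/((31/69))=90804/527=172.30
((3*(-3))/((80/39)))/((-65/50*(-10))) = -27/80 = -0.34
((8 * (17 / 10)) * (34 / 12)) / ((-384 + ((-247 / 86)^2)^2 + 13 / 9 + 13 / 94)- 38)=-0.11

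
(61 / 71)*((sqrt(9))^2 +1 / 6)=3355 / 426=7.88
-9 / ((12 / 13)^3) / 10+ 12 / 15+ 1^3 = 0.66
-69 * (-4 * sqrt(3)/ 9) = 92 * sqrt(3)/ 3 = 53.12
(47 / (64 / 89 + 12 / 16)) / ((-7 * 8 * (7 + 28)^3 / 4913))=-0.07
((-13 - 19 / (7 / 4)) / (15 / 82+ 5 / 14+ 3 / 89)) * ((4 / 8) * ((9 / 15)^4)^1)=-49360023 / 18320000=-2.69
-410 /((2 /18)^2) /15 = -2214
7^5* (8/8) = 16807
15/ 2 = 7.50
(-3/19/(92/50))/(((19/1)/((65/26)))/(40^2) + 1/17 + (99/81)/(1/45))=-2550000/1636269151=-0.00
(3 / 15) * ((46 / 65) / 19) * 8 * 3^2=3312 / 6175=0.54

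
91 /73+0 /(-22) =1.25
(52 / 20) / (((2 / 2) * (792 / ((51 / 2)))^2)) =0.00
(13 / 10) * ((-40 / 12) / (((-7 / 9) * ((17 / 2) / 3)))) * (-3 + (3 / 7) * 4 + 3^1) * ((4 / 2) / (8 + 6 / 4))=11232 / 15827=0.71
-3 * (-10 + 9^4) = -19653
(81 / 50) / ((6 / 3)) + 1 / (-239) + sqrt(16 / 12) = 19259 / 23900 + 2 * sqrt(3) / 3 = 1.96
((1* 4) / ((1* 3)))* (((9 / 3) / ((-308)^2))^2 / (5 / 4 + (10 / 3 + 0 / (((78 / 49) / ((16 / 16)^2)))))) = 9 / 30934676080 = 0.00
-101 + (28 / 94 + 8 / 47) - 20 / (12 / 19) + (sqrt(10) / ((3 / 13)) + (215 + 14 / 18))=13 * sqrt(10) / 3 + 35354 / 423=97.28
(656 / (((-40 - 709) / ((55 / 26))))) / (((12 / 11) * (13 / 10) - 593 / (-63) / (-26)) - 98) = 17859600 / 934502797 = 0.02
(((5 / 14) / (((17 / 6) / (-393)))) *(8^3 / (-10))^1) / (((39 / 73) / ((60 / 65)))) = 4382.31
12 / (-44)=-3 / 11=-0.27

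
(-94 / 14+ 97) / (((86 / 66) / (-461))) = -9614616 / 301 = -31942.25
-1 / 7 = -0.14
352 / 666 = 176 / 333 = 0.53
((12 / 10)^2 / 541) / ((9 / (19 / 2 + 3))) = 2 / 541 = 0.00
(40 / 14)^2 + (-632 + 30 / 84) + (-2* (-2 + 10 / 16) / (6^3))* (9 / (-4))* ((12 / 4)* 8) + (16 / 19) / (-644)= -213845087 / 342608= -624.17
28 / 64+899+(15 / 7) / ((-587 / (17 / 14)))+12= 419448789 / 460208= 911.43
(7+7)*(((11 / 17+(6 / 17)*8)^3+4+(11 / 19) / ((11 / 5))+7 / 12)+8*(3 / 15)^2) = 9207402659 / 14002050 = 657.58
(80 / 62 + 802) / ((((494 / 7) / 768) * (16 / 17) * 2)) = 35560056 / 7657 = 4644.12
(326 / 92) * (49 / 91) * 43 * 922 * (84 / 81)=633305204 / 8073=78447.32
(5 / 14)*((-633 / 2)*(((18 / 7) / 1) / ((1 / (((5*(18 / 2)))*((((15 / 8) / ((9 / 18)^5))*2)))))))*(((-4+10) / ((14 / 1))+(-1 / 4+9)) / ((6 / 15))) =-24707176875 / 686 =-36016292.82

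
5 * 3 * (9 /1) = 135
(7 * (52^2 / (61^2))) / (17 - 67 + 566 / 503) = -170014 / 1633519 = -0.10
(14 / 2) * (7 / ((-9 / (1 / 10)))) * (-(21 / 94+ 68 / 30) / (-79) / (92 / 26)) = -2236507 / 461154600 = -0.00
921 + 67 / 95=87562 / 95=921.71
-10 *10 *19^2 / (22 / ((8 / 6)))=-72200 / 33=-2187.88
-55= -55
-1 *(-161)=161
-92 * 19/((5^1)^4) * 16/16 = -1748/625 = -2.80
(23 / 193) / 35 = 23 / 6755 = 0.00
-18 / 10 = -9 / 5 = -1.80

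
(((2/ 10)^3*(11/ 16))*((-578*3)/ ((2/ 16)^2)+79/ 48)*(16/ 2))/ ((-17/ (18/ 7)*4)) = 25111911/ 136000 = 184.65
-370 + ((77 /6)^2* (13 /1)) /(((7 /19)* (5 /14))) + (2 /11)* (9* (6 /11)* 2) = 15903.60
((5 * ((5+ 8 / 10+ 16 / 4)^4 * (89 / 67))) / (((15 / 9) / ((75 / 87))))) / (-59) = -1539201867 / 2865925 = -537.07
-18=-18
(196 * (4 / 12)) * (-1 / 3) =-196 / 9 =-21.78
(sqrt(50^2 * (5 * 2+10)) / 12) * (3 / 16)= 3.49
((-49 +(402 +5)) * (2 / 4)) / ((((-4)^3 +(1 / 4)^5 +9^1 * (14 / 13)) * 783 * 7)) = -2382848 / 3962384811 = -0.00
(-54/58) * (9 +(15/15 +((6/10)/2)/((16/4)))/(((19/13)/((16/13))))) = -25407/2755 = -9.22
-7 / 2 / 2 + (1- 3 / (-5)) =-3 / 20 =-0.15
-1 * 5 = -5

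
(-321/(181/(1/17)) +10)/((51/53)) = 10.28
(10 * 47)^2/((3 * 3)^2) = 220900/81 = 2727.16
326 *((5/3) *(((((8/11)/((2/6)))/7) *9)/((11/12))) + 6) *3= 9195156/847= 10856.15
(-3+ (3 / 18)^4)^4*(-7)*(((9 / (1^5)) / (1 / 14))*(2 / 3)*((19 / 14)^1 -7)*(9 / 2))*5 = 631180100422673165 / 104485552128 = 6040836.15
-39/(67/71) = -2769/67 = -41.33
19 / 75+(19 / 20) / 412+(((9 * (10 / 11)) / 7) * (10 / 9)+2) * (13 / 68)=143392273 / 161792400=0.89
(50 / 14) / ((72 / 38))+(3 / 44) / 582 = 1013713 / 537768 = 1.89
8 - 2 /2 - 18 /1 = -11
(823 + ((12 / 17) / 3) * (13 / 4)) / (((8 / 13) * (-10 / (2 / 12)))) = -22.31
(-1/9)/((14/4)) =-2/63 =-0.03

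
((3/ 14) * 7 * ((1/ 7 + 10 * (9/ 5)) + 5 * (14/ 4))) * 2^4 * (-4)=-23952/ 7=-3421.71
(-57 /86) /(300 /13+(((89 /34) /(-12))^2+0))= -0.03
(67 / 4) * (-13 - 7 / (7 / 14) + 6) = -1407 / 4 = -351.75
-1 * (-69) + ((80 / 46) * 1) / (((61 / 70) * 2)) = 98207 / 1403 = 70.00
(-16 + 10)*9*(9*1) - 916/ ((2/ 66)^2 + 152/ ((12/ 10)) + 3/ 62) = -4219872462/ 8555609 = -493.23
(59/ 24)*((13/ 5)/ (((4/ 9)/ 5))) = 2301/ 32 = 71.91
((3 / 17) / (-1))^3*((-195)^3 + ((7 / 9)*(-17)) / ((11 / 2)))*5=11011092945 / 54043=203746.89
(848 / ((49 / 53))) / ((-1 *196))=-11236 / 2401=-4.68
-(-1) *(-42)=-42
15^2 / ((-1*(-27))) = 25 / 3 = 8.33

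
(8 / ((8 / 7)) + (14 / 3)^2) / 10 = 259 / 90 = 2.88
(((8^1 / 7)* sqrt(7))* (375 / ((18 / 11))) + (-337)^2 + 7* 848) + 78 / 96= 5500* sqrt(7) / 21 + 1912093 / 16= 120198.75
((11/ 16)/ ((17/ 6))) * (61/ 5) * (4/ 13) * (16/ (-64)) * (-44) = 22143/ 2210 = 10.02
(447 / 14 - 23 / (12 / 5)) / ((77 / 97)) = 182069 / 6468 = 28.15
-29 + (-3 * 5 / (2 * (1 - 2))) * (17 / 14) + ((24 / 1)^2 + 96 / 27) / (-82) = -278557 / 10332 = -26.96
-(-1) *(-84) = -84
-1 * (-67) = 67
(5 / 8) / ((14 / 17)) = 85 / 112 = 0.76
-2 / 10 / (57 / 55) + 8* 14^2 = 89365 / 57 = 1567.81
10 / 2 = 5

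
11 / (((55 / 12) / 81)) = 972 / 5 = 194.40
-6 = -6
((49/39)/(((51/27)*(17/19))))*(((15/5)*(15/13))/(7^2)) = 2565/48841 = 0.05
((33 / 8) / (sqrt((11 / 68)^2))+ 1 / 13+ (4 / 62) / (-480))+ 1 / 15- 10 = 15.64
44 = 44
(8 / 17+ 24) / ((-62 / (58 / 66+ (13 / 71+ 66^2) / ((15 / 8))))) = -917.32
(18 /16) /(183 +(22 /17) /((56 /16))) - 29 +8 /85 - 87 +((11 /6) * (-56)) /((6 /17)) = -54324393149 /133544520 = -406.79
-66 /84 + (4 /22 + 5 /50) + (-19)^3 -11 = -2645144 /385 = -6870.50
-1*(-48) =48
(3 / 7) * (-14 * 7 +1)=-291 / 7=-41.57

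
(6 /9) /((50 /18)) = 6 /25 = 0.24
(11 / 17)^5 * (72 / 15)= 0.54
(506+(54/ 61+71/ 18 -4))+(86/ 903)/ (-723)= 938813569/ 1852326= 506.83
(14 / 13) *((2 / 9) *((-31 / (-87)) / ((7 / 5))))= 620 / 10179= 0.06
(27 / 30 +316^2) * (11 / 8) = 10984259 / 80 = 137303.24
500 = 500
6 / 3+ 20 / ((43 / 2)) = 2.93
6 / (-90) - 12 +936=13859 / 15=923.93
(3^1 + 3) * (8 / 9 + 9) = 178 / 3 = 59.33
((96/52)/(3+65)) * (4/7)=24/1547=0.02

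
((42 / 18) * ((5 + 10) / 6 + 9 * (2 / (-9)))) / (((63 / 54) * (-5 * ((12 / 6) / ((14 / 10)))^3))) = -0.07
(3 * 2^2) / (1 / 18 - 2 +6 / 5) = -1080 / 67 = -16.12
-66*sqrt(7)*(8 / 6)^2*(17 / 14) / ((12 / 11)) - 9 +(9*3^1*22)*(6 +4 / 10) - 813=14898 / 5 - 8228*sqrt(7) / 63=2634.06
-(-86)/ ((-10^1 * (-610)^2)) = -0.00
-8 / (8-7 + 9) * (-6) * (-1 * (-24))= 576 / 5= 115.20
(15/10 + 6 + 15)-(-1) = 47/2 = 23.50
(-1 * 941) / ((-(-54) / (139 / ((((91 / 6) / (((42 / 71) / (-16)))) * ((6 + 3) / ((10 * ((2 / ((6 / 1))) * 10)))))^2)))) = -0.20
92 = 92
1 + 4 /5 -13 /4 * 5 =-289 /20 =-14.45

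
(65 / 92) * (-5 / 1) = -325 / 92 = -3.53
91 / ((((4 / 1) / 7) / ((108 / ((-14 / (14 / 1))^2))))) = 17199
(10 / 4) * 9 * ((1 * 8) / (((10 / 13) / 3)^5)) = 812017791 / 5000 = 162403.56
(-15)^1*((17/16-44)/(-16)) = -10305/256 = -40.25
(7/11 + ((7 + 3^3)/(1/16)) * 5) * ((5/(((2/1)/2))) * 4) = 598540/11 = 54412.73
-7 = -7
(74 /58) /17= 37 /493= 0.08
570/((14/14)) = 570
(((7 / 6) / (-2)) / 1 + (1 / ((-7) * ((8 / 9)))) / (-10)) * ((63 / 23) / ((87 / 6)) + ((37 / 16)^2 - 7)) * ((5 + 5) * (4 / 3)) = 26460045 / 2390528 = 11.07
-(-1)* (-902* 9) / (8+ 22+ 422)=-4059 / 226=-17.96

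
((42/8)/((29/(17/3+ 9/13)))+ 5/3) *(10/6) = 15935/3393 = 4.70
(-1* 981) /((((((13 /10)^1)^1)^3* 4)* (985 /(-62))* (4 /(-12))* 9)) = -1013700 /432809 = -2.34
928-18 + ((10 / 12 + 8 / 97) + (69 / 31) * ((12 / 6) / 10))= 82213873 / 90210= 911.36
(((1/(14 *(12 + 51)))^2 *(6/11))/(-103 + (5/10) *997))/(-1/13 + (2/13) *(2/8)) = -26/564059727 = -0.00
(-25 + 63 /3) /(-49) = 4 /49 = 0.08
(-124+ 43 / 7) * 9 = -7425 / 7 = -1060.71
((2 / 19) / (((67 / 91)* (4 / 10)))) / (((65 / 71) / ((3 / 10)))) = 1491 / 12730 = 0.12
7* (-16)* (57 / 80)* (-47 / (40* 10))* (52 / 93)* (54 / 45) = 243789 / 38750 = 6.29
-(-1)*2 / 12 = 1 / 6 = 0.17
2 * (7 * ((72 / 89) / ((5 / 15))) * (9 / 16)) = 1701 / 89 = 19.11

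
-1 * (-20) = 20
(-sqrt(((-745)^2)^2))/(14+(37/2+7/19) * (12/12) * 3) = -21090950/2683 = -7860.96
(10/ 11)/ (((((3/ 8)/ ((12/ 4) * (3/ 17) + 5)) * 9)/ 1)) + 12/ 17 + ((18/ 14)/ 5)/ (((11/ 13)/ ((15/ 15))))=25979/ 10395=2.50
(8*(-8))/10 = -32/5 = -6.40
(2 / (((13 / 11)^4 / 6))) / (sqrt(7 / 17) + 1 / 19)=-28374258 / 35844055 + 31712406*sqrt(119) / 35844055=8.86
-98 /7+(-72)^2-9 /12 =20677 /4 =5169.25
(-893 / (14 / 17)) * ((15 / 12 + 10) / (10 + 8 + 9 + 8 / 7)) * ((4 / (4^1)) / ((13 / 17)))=-11613465 / 20488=-566.84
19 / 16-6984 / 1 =-111725 / 16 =-6982.81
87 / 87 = 1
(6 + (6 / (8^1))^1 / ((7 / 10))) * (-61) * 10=-30195 / 7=-4313.57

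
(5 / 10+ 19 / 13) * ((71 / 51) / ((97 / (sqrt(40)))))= 71 * sqrt(10) / 1261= 0.18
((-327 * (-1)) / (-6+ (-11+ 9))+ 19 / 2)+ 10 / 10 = -243 / 8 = -30.38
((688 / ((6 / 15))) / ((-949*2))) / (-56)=215 / 13286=0.02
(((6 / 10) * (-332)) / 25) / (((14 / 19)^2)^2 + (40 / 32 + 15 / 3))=-519198864 / 426461125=-1.22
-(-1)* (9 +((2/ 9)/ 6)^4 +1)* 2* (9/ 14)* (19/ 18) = 100973809/ 7440174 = 13.57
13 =13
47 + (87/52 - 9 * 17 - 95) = -10365/52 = -199.33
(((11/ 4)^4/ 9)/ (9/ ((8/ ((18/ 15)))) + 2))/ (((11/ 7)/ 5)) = 232925/ 38592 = 6.04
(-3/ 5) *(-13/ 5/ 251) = 39/ 6275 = 0.01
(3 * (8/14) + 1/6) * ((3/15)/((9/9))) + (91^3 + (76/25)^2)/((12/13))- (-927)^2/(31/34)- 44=-68439033093/542500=-126154.90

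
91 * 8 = 728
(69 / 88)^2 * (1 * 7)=33327 / 7744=4.30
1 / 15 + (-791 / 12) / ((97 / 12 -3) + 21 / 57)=-1984 / 165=-12.02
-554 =-554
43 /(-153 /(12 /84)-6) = -43 /1077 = -0.04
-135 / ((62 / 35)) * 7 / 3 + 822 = 39939 / 62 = 644.18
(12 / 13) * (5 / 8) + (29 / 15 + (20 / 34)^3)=5199827 / 1916070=2.71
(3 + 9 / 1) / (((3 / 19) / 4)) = 304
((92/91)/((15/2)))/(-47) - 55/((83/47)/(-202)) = 33499801078/5324865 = 6291.20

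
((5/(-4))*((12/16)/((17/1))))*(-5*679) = 50925/272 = 187.22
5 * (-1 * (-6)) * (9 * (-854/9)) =-25620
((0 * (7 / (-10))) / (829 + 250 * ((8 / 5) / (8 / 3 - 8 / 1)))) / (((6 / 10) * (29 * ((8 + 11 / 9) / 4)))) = 0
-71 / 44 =-1.61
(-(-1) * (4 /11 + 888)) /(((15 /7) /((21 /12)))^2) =5865643 /9900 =592.49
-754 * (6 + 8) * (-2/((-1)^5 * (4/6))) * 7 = -221676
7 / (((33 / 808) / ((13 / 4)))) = 18382 / 33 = 557.03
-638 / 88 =-29 / 4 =-7.25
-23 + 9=-14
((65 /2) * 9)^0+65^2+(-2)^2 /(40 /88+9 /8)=4228.53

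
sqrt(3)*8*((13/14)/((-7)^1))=-1.84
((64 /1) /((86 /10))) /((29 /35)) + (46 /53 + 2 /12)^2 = 10.05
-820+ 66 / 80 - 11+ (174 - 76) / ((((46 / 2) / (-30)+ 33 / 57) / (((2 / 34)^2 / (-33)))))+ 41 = -10736864951 / 13606120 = -789.12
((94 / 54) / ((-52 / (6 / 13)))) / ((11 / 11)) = -47 / 3042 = -0.02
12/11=1.09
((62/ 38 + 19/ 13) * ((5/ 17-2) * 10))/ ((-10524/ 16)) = 886240/ 11047569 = 0.08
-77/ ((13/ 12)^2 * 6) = -10.93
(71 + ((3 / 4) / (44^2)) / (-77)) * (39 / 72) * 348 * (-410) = -3271972151825 / 596288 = -5487234.61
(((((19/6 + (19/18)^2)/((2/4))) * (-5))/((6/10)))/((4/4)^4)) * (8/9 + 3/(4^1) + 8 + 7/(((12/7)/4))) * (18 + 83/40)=-5206832675/139968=-37200.16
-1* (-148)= 148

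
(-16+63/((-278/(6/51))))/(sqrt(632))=-37871 * sqrt(158)/746708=-0.64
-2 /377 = -0.01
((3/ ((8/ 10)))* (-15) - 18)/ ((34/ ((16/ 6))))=-99/ 17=-5.82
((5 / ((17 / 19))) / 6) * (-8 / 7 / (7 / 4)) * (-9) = 4560 / 833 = 5.47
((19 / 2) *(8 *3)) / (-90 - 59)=-228 / 149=-1.53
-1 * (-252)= 252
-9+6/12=-8.50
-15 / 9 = -5 / 3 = -1.67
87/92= 0.95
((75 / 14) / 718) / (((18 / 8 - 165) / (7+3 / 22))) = -3925 / 11997062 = -0.00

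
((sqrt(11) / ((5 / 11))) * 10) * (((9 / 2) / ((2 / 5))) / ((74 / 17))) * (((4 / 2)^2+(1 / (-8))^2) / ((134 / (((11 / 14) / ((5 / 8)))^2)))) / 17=3078603 * sqrt(11) / 19435360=0.53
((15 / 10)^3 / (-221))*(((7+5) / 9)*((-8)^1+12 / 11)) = 342 / 2431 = 0.14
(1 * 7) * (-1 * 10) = -70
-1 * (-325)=325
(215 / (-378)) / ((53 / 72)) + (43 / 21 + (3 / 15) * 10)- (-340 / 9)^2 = -1423.89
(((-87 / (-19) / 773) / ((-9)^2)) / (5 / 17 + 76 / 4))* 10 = 2465 / 65034036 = 0.00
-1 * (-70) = 70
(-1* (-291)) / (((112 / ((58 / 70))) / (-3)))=-25317 / 3920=-6.46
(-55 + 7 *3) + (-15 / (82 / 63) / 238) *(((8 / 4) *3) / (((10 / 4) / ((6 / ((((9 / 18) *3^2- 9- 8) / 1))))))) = -591478 / 17425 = -33.94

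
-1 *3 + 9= 6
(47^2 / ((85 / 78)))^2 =29687979204 / 7225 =4109062.87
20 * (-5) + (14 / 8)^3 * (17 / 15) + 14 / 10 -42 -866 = -192101 / 192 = -1000.53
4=4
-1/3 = -0.33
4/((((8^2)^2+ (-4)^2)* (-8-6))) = -1/14392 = -0.00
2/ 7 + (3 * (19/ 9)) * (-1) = -127/ 21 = -6.05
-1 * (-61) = 61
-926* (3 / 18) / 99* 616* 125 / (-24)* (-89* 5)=-180280625 / 81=-2225686.73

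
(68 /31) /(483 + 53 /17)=289 /64046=0.00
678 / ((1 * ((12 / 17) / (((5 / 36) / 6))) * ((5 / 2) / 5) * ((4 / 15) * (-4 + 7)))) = 48025 / 864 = 55.58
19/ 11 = 1.73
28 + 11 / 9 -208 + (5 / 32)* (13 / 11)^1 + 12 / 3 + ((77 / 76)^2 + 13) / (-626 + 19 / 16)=-1996388352643 / 11433049056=-174.62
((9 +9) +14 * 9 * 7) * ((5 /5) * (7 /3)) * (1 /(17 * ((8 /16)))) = 247.06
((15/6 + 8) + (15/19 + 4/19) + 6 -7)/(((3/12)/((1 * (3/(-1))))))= -126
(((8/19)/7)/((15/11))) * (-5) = -88/399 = -0.22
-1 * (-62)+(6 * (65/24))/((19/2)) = 2421/38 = 63.71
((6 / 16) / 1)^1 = 3 / 8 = 0.38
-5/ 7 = -0.71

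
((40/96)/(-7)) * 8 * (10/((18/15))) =-250/63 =-3.97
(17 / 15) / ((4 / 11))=187 / 60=3.12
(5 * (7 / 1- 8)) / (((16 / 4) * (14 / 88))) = -55 / 7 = -7.86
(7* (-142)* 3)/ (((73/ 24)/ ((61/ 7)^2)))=-38043504/ 511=-74449.13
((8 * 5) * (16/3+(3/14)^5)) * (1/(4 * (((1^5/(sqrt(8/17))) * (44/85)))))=215147825 * sqrt(34)/17748192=70.68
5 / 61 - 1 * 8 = -483 / 61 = -7.92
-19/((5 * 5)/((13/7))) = -247/175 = -1.41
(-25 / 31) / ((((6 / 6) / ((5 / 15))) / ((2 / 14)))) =-25 / 651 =-0.04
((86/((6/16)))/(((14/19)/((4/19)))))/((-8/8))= -1376/21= -65.52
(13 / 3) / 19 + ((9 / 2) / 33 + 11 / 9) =5969 / 3762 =1.59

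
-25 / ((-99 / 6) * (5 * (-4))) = -5 / 66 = -0.08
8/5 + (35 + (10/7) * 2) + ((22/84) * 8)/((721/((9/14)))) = 6970237/176645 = 39.46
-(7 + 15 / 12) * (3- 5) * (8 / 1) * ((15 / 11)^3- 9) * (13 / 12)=-111852 / 121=-924.40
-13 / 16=-0.81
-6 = -6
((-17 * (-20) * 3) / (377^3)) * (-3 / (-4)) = 765 / 53582633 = 0.00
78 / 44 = 39 / 22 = 1.77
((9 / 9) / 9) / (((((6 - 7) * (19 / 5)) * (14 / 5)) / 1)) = -25 / 2394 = -0.01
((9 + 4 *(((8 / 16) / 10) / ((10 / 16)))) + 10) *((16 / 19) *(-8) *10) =-1301.56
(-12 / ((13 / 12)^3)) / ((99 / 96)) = -221184 / 24167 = -9.15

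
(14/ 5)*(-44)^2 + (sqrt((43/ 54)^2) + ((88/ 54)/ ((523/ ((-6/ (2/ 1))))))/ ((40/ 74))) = 5421.58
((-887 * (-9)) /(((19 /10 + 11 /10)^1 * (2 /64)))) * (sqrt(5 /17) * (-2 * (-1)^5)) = 170304 * sqrt(85) /17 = 92360.31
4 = 4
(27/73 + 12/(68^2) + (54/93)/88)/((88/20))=13634805/158269694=0.09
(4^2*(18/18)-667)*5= -3255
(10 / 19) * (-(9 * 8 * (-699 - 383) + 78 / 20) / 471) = 259667 / 2983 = 87.05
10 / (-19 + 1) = -0.56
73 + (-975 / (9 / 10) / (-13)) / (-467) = 102023 / 1401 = 72.82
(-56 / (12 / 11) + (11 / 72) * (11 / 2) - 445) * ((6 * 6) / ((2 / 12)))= -214053 / 2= -107026.50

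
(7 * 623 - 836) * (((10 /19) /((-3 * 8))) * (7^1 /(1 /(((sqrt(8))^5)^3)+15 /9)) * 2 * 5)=-54260898830745600000 /16712576742195029+3881041920000 * sqrt(2) /16712576742195029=-3246.71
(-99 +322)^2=49729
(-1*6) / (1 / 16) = -96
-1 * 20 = -20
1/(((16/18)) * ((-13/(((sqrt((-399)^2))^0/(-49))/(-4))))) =-9/20384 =-0.00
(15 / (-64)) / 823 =-15 / 52672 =-0.00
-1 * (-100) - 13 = 87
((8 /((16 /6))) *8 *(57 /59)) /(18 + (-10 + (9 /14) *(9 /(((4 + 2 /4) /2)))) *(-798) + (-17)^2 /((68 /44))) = 1368 /361847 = 0.00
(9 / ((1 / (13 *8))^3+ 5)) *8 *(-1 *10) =-809902080 / 5624321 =-144.00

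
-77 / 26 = -2.96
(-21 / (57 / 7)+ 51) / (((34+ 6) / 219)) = 5037 / 19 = 265.11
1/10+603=6031/10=603.10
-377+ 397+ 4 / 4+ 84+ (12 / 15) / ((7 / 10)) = 743 / 7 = 106.14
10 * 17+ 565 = 735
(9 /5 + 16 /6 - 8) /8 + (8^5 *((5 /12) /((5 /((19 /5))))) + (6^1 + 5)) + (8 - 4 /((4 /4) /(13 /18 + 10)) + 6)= 3728953 /360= 10358.20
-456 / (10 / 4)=-912 / 5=-182.40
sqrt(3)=1.73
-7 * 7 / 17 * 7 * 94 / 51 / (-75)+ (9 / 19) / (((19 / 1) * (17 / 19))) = 647023 / 1235475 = 0.52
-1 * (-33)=33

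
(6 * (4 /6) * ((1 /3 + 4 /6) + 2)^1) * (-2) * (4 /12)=-8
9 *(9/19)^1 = 81/19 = 4.26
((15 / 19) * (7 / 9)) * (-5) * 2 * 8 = -2800 / 57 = -49.12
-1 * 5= -5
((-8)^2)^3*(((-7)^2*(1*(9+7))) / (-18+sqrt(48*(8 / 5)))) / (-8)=51380224*sqrt(30) / 309+192675840 / 103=2781387.05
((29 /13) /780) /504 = 29 /5110560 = 0.00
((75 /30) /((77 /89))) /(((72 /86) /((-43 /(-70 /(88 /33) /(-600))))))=-16456100 /4851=-3392.31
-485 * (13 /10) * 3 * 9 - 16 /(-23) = -783049 /46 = -17022.80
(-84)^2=7056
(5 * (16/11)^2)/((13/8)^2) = 81920/20449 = 4.01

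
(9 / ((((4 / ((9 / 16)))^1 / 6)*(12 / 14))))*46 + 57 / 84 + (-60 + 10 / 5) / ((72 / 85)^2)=1484971 / 4536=327.37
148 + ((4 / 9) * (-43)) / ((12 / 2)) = 3910 / 27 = 144.81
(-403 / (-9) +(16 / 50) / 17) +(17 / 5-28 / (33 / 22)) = 112952 / 3825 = 29.53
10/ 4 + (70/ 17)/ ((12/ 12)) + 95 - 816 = -24289/ 34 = -714.38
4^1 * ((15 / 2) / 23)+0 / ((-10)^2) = 30 / 23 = 1.30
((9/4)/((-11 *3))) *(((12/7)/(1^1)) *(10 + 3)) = -117/77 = -1.52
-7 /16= -0.44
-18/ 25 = -0.72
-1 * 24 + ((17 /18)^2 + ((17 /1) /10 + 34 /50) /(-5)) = -955153 /40500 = -23.58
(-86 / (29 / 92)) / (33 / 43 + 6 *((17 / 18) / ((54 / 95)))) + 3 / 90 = -1651280821 / 65068170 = -25.38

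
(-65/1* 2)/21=-130/21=-6.19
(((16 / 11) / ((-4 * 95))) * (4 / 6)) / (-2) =4 / 3135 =0.00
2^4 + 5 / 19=309 / 19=16.26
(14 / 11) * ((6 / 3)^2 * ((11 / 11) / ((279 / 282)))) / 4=1316 / 1023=1.29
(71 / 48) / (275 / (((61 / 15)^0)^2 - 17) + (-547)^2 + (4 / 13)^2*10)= 11999 / 2427051663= 0.00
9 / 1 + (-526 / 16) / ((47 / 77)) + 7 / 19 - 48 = -660753 / 7144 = -92.49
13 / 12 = 1.08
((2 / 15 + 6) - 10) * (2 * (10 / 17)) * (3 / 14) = -116 / 119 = -0.97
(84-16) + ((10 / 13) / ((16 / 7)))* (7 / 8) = 56821 / 832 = 68.29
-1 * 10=-10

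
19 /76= 0.25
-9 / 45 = -1 / 5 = -0.20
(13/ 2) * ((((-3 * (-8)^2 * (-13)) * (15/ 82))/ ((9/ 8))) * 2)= 5276.10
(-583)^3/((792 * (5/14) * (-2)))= 126098819/360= 350274.50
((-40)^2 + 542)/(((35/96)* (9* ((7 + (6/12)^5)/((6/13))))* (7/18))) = 1253376/11375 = 110.19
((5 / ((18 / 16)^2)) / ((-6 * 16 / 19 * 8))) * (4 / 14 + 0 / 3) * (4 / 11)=-190 / 18711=-0.01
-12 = -12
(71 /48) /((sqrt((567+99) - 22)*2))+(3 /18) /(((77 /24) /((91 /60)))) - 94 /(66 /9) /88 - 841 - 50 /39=-842.32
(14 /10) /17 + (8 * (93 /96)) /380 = 531 /5168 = 0.10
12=12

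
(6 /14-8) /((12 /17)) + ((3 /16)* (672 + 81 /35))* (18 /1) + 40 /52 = 24743123 /10920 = 2265.85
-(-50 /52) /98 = 25 /2548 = 0.01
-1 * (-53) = 53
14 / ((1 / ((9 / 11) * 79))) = 9954 / 11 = 904.91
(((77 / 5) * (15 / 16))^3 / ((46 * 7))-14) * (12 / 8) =-2630733 / 376832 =-6.98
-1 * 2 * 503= -1006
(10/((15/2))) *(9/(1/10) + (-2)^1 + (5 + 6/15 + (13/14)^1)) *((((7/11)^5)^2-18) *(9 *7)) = -18485408876748642/129687123005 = -142538.51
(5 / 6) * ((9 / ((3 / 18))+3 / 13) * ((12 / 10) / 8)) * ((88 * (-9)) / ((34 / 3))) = -209385 / 442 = -473.72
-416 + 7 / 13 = -415.46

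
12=12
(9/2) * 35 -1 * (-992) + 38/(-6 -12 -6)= 13775/12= 1147.92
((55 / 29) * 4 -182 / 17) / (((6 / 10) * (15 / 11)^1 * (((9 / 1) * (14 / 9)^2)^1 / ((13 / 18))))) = -109967 / 869652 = -0.13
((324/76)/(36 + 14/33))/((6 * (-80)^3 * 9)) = -99/23386112000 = -0.00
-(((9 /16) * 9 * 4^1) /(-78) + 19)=-1949 /104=-18.74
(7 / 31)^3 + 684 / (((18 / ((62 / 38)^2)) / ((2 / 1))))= 114523121 / 566029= 202.33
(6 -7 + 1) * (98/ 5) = 0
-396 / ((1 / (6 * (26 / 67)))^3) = -1503380736 / 300763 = -4998.56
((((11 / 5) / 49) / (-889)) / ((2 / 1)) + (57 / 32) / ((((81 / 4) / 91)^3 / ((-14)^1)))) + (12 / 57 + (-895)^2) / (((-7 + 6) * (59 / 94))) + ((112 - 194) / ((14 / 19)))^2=-109521965667044334767 / 86504212235070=-1266088.24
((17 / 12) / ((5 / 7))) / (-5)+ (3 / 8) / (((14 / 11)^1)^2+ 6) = -192211 / 553200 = -0.35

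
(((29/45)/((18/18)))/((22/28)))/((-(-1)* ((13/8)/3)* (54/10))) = 3248/11583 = 0.28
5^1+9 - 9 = 5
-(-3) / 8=3 / 8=0.38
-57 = -57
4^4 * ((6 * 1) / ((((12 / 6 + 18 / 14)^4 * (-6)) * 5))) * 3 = -1843968 / 1399205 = -1.32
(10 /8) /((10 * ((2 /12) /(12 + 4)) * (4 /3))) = 9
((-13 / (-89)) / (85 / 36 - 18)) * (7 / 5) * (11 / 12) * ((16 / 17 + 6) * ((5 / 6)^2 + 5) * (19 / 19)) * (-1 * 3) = 2421419 / 1703638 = 1.42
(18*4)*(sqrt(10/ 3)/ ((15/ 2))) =16*sqrt(30)/ 5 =17.53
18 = 18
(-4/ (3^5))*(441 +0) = -196/ 27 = -7.26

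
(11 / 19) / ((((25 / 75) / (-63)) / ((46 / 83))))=-60.64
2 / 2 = 1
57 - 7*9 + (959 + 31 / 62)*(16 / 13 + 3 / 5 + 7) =550363 / 65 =8467.12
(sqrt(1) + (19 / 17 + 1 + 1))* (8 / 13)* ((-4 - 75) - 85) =-91840 / 221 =-415.57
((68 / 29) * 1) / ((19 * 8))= 17 / 1102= 0.02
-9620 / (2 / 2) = -9620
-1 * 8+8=0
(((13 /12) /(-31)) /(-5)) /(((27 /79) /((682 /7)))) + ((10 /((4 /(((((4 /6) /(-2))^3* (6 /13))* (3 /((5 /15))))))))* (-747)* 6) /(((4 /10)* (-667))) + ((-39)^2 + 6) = 74854592927 /49164570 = 1522.53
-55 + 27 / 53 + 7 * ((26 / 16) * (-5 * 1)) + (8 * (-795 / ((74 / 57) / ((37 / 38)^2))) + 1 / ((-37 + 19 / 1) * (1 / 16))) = -344881817 / 72504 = -4756.73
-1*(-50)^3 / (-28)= -31250 / 7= -4464.29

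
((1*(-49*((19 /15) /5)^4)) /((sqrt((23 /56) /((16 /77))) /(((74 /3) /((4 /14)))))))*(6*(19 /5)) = -502786758544*sqrt(506) /40025390625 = -282.57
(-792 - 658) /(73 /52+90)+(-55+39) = -151448 /4753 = -31.86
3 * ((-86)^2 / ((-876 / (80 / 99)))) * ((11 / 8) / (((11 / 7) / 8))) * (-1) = 1035440 / 7227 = 143.27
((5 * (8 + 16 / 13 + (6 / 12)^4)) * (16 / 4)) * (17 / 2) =164305 / 104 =1579.86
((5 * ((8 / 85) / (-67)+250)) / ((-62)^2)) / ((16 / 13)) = 9254323 / 35026528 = 0.26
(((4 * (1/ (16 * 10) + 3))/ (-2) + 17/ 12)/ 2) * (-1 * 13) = 14339/ 480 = 29.87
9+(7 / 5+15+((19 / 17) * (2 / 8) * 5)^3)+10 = 59941339 / 1572160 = 38.13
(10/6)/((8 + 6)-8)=5/18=0.28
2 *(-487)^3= -231002606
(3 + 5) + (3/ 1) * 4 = 20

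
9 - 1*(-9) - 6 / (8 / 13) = 33 / 4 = 8.25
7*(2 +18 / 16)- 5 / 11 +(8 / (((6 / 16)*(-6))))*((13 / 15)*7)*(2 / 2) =-1781 / 11880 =-0.15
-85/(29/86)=-7310/29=-252.07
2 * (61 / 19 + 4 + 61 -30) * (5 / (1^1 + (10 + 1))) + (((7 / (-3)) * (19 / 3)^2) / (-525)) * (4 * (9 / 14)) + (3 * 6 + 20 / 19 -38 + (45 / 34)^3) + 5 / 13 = 245503606661 / 15290238600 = 16.06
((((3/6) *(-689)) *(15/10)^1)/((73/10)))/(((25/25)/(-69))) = 713115/146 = 4884.35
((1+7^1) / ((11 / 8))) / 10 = 32 / 55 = 0.58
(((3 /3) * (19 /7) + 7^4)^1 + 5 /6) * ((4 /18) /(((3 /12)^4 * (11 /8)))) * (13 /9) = 143700.73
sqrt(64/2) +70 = 4*sqrt(2) +70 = 75.66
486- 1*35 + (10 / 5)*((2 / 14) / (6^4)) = 2045737 / 4536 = 451.00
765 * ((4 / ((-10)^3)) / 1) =-153 / 50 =-3.06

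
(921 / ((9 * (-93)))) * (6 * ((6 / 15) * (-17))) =20876 / 465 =44.89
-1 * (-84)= 84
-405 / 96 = -135 / 32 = -4.22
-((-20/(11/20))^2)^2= -25600000000/14641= -1748514.45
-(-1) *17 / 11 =17 / 11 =1.55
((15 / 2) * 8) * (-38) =-2280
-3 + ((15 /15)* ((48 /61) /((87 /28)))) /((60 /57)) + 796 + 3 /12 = 793.49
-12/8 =-1.50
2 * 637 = 1274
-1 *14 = -14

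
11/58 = 0.19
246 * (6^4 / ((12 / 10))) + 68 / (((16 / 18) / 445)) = 599445 / 2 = 299722.50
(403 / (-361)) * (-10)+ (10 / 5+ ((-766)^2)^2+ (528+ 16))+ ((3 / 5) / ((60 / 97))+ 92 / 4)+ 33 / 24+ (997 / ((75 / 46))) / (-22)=820287732506533469 / 2382600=344282604090.71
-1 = -1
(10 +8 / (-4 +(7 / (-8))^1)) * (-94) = -30644 / 39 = -785.74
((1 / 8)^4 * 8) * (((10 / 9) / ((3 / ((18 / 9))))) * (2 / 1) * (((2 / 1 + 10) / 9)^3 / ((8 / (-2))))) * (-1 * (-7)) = -35 / 2916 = -0.01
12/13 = 0.92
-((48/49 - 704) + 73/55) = 1891063/2695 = 701.69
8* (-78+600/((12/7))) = 2176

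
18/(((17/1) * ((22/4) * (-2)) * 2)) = -9/187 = -0.05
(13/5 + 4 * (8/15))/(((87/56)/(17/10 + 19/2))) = 222656/6525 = 34.12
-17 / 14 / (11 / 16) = -1.77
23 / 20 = 1.15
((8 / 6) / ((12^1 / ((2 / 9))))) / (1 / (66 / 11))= 4 / 27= 0.15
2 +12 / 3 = 6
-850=-850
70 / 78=35 / 39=0.90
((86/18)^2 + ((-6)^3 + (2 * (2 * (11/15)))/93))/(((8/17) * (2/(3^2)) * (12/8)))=-1231.28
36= 36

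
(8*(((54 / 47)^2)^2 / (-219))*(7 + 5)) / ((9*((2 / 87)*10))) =-657569664 / 1781083565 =-0.37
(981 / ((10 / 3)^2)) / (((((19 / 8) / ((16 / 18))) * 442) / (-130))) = -15696 / 1615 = -9.72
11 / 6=1.83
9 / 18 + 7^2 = 49.50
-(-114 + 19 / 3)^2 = -104329 / 9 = -11592.11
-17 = -17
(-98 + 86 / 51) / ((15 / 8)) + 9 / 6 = -76297 / 1530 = -49.87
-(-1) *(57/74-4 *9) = -35.23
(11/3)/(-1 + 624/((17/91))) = 0.00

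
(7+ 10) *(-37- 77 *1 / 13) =-9486 / 13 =-729.69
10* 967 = 9670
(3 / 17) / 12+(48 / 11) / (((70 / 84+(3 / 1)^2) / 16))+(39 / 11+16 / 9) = 4940261 / 397188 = 12.44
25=25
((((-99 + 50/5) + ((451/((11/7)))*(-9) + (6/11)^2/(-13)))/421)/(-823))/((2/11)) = 2101546/49547069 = 0.04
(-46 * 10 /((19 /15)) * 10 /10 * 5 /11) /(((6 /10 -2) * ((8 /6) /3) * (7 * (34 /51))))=1164375 /20482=56.85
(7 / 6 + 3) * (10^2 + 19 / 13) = 422.76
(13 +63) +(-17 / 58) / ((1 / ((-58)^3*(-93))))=-5318408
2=2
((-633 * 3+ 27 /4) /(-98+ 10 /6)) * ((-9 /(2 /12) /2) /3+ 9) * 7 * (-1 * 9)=0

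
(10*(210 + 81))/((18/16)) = 7760/3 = 2586.67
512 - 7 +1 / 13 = 6566 / 13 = 505.08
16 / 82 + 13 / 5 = 573 / 205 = 2.80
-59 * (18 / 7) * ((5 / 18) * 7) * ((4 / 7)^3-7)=689415 / 343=2009.96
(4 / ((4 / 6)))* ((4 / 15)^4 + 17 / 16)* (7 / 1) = 6053047 / 135000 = 44.84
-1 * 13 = -13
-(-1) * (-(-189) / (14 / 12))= 162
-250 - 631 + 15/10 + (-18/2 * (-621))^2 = 62472083/2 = 31236041.50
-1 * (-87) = 87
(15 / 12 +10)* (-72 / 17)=-810 / 17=-47.65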